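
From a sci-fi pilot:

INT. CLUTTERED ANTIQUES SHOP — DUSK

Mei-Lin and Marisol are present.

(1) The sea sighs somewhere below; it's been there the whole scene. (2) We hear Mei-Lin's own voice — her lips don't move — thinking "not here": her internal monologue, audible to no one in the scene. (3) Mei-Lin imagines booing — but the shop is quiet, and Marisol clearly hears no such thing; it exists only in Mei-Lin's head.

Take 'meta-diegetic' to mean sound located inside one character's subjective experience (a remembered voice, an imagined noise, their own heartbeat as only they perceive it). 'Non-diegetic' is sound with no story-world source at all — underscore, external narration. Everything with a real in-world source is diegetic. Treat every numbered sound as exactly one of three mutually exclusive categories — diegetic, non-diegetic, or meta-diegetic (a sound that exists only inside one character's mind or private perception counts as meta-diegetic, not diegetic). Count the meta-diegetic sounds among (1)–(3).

(1) is diegetic: the sea is part of the location's real environment.
Sound (2): internal monologue — inside Mei-Lin's mind, not spoken into the scene, so meta-diegetic.
(3) Mei-Lin alone 'hears' it — an imagined sound, not present in the space → meta-diegetic.
Meta-diegetic: (2), (3) — that's 2.

2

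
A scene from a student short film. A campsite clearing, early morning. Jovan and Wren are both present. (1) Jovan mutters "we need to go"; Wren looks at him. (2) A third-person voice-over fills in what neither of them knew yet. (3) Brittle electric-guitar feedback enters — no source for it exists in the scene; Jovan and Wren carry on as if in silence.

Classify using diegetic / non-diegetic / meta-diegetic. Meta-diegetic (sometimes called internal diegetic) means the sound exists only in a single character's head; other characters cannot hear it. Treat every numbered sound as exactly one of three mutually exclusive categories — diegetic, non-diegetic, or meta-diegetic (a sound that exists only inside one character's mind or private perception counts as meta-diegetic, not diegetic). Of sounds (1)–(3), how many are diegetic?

(1) on-screen dialogue — Jovan speaks and Wren is there to hear → diegetic.
Sound (2): commentary laid over the scene from outside the fiction, so non-diegetic.
(3) is non-diegetic: nothing in the clearing produces it and the characters don't hear it — pure soundtrack.
So 1 of the 3 is diegetic: (1).

1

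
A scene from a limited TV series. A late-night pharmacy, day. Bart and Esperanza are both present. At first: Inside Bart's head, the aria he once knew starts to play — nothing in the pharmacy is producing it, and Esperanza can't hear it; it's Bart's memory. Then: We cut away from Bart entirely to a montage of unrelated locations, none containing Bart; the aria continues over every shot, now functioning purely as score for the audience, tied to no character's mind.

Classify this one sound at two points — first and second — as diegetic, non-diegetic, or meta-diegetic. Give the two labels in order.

First: the music lives inside Bart's mind alone; Esperanza can't hear it → meta-diegetic.
Second: once it plays over shots Bart isn't in, detached from any character's subjectivity, it's conventional underscore → non-diegetic.

meta-diegetic, non-diegetic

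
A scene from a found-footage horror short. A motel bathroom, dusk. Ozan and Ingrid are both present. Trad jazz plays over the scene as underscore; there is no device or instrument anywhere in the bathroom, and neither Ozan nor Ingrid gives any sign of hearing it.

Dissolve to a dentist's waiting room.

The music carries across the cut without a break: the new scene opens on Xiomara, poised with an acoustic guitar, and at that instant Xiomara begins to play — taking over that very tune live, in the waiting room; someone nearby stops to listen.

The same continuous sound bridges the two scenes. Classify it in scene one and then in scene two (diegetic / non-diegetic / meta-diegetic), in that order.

Scene one: there's no in-world source anywhere and no character hears it — underscore for the audience only → non-diegetic.
Scene two: from the moment Xiomara starts playing, the tune is being performed on an acoustic guitar inside the story world and another character hears it → diegetic.

non-diegetic, diegetic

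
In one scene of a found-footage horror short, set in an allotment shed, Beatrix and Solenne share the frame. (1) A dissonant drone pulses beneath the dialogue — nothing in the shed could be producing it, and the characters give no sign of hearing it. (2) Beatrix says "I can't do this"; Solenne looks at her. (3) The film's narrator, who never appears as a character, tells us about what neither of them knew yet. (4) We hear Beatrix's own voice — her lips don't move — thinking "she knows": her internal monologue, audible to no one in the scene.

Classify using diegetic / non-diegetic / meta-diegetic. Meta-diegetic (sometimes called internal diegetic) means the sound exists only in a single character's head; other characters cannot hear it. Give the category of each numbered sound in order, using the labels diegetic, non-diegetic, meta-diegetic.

non-diegetic, diegetic, non-diegetic, meta-diegetic

(1) score with no on-screen or off-screen source; it exists for the audience alone → non-diegetic.
(2) is diegetic: on-screen dialogue — Beatrix speaks and Solenne is there to hear.
Sound (3): commentary laid over the scene from outside the fiction, so non-diegetic.
(4) is meta-diegetic: it's Beatrix's unspoken thought, heard only by the audience via her subjectivity.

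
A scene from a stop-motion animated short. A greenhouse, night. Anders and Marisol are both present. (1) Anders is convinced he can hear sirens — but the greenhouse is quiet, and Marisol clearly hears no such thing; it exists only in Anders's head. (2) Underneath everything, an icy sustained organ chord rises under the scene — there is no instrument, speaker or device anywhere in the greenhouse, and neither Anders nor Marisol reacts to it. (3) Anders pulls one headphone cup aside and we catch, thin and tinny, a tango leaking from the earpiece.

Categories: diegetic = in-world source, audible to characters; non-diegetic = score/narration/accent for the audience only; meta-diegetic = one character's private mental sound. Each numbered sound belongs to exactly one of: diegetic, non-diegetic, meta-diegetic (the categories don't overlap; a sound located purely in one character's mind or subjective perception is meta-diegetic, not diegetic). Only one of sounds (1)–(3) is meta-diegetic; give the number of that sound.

(1) subjective to Anders: the greenhouse is silent and Marisol hears nothing → meta-diegetic.
(2) it has no source in the story world and no character can hear it — it's underscore → non-diegetic.
Sound (3): the earpiece is a real device on Anders's head — source music, so diegetic.
Only (1) is meta-diegetic.

1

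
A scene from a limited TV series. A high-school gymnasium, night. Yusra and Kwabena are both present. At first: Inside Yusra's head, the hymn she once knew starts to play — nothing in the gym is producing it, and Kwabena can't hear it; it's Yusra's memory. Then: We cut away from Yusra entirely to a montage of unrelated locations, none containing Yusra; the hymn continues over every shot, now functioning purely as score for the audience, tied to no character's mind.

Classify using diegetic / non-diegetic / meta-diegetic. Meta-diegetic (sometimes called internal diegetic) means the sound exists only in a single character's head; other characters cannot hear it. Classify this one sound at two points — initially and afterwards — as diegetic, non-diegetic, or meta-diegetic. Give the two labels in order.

meta-diegetic, non-diegetic

Initially: the music lives inside Yusra's mind alone; Kwabena can't hear it → meta-diegetic.
Afterwards: once it plays over shots Yusra isn't in, detached from any character's subjectivity, it's conventional underscore → non-diegetic.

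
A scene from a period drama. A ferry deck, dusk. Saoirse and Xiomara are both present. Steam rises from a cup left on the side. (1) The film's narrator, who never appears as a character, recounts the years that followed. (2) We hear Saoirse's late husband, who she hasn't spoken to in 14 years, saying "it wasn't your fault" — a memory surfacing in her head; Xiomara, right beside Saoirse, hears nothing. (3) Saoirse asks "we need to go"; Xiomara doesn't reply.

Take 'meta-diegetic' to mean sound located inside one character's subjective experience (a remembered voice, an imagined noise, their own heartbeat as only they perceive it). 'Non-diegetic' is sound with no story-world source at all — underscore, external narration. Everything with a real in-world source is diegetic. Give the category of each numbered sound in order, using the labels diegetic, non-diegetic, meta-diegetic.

non-diegetic, meta-diegetic, diegetic

(1) is non-diegetic: the narrator exists outside the story world, addressing only the audience.
Sound (2): a remembered line, private to Saoirse — not present in the room, not audible to Xiomara, so meta-diegetic.
(3) is diegetic: on-screen dialogue — Saoirse speaks and Xiomara is there to hear.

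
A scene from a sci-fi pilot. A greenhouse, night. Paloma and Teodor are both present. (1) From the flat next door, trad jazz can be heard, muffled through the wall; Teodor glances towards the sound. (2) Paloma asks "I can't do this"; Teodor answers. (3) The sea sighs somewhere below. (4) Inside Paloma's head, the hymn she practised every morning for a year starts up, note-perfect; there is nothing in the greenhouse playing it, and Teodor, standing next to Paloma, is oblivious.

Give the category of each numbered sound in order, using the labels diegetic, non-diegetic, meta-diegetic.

(1) is diegetic: the music has an off-screen but real-world source and a character hears it.
(2) spoken by a character present in the story world → diegetic.
(3) ambient/room sound belonging to the story's physical space → diegetic.
(4) it lives in Paloma's subjectivity, not in the greenhouse → meta-diegetic.

diegetic, diegetic, diegetic, meta-diegetic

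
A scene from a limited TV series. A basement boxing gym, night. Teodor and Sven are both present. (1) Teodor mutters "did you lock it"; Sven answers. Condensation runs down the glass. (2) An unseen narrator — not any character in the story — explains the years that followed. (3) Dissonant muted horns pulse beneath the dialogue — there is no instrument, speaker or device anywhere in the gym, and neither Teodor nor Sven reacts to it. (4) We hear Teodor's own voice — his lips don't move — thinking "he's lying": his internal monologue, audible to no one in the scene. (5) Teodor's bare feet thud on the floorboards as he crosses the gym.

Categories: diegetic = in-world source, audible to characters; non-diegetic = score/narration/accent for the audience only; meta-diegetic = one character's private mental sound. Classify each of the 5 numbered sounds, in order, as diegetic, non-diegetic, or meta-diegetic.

diegetic, non-diegetic, non-diegetic, meta-diegetic, diegetic

(1) on-screen dialogue — Teodor speaks and Sven is there to hear → diegetic.
Sound (2): commentary laid over the scene from outside the fiction, so non-diegetic.
Sound (3): it has no source in the story world and no character can hear it — it's underscore, so non-diegetic.
(4) it's Teodor's unspoken thought, heard only by the audience via his subjectivity → meta-diegetic.
Sound (5): a character's body making contact with the set — an in-world sound, so diegetic.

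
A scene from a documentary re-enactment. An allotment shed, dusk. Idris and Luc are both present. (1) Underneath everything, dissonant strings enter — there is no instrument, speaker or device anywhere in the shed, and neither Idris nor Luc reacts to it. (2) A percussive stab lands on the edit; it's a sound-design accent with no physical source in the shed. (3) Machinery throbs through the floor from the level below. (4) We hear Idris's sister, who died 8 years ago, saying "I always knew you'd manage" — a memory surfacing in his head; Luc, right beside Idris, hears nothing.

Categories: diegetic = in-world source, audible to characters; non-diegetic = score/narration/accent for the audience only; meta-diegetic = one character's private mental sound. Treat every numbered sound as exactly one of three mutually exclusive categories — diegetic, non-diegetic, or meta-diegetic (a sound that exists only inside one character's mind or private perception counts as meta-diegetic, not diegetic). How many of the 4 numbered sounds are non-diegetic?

(1) score with no on-screen or off-screen source; it exists for the audience alone → non-diegetic.
(2) it's a sound-design accent with no in-world source; no one in the scene can hear it → non-diegetic.
(3) is diegetic: it's the actual ambient sound of the location.
Sound (4): the voice is a memory playing only inside Idris's mind; Luc can't hear it, so meta-diegetic.
So 2 of the 4 are non-diegetic: (1), (2).

2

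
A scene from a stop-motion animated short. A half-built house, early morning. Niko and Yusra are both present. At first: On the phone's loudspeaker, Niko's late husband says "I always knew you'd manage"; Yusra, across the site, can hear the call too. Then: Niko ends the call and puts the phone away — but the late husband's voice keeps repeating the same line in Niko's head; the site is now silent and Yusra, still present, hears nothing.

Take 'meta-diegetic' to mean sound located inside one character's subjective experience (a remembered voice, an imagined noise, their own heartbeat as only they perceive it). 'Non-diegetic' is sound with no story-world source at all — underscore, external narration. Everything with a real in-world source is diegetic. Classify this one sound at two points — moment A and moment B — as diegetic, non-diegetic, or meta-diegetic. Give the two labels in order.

diegetic, meta-diegetic

Moment A: the loudspeaker is an in-world source; both Niko and Yusra hear the call → diegetic.
Moment B: with the phone off, the voice continues only as Niko's private mental replay — Yusra can't hear it → meta-diegetic.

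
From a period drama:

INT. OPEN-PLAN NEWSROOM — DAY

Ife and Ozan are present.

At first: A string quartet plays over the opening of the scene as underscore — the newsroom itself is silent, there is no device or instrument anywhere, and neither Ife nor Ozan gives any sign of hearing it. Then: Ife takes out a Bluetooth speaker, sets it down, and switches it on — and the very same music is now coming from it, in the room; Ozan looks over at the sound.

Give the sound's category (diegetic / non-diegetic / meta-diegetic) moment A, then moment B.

Moment A: no in-world source exists and no character can hear it — underscore → non-diegetic.
Moment B: a Bluetooth speaker is now a real source in the story world and the characters hear it → diegetic.

non-diegetic, diegetic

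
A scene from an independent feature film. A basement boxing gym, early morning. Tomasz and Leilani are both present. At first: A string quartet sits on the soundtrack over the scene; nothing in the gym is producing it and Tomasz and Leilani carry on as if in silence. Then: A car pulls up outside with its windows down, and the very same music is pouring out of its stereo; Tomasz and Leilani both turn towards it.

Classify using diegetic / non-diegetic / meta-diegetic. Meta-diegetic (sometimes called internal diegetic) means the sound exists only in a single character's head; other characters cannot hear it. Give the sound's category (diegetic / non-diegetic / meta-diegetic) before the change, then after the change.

Before the change: no in-world source exists and no character can hear it — underscore → non-diegetic.
After the change: the car stereo is now a real source in the story world and the characters hear it → diegetic.

non-diegetic, diegetic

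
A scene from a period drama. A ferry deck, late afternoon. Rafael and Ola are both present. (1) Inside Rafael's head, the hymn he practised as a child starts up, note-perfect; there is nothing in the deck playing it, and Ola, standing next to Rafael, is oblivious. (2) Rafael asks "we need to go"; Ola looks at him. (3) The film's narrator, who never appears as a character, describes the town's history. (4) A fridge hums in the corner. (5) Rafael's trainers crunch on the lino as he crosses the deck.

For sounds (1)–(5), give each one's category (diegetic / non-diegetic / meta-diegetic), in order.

meta-diegetic, diegetic, non-diegetic, diegetic, diegetic

(1) is meta-diegetic: the music is a memory playing inside Rafael's mind alone; no real-world source, Ola can't hear it.
(2) Rafael is a character speaking aloud in the scene → diegetic.
Sound (3): external voice-over — not a character, not heard by anyone in the scene, so non-diegetic.
(4) ambient/room sound belonging to the story's physical space → diegetic.
Sound (5): Rafael's footsteps are produced in the story world, so diegetic.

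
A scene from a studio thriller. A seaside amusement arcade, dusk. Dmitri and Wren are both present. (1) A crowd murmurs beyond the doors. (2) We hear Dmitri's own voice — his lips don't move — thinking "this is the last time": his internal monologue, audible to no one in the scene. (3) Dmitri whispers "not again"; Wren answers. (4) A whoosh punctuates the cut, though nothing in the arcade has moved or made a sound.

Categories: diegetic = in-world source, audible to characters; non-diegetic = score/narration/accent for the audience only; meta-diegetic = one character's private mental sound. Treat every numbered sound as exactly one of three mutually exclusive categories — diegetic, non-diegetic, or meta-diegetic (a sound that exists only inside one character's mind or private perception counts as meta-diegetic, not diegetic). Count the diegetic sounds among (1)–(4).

(1) a crowd is part of the location's real environment → diegetic.
(2) Dmitri's thought-voice: a private mental sound no other character can hear → meta-diegetic.
(3) spoken by a character present in the story world → diegetic.
(4) is non-diegetic: nothing in the scene produces it; it's an accent added for the audience.
Diegetic: (1), (3) — that's 2.

2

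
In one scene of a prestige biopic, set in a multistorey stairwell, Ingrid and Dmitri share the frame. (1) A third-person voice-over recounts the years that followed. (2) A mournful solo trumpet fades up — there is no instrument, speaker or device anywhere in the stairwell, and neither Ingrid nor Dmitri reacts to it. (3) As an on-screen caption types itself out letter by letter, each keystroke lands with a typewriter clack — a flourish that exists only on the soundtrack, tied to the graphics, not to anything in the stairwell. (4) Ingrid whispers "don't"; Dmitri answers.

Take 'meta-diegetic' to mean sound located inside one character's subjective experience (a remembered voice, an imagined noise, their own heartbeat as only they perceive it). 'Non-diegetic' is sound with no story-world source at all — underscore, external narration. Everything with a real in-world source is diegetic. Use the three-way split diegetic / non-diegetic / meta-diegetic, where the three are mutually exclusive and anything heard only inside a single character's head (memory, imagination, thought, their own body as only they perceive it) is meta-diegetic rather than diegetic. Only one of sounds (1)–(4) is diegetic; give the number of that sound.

Sound (1): external voice-over — not a character, not heard by anyone in the scene, so non-diegetic.
Sound (2): it has no source in the story world and no character can hear it — it's underscore, so non-diegetic.
Sound (3): it accompanies on-screen graphics, not anything inside the story world, so non-diegetic.
(4) Ingrid is a character speaking aloud in the scene → diegetic.
Only (4) is diegetic.

4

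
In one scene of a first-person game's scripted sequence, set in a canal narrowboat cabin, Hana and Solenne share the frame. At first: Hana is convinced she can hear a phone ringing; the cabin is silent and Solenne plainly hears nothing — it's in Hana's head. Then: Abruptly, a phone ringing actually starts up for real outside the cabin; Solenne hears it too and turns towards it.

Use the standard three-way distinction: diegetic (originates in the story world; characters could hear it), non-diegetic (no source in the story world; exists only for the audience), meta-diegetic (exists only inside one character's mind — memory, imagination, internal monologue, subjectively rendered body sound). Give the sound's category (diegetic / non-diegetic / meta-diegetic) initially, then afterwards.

meta-diegetic, diegetic

Initially: only Hana 'hears' it — imagined, in her mind → meta-diegetic.
Afterwards: now there's a real external source and Solenne hears it too — in the story world → diegetic.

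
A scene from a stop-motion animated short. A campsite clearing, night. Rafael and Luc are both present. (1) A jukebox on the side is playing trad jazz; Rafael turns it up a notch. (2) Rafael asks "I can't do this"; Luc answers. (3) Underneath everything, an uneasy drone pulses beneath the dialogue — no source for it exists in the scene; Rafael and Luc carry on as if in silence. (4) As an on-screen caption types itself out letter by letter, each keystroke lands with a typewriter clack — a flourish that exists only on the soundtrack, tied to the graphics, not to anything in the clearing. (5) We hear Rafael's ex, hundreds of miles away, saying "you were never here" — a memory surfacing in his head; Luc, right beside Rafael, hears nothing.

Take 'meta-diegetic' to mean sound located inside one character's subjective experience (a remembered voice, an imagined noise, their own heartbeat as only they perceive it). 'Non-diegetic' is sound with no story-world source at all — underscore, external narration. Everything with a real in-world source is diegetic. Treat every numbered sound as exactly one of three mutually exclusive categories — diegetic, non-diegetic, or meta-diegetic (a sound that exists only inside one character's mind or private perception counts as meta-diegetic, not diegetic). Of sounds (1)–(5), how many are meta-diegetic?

1

(1) a jukebox is a physical source in the scene and Rafael reacts to it → diegetic.
Sound (2): on-screen dialogue — Rafael speaks and Luc is there to hear, so diegetic.
(3) is non-diegetic: it has no source in the story world and no character can hear it — it's underscore.
Sound (4): sound married to a title/caption — outside the diegesis by definition, so non-diegetic.
(5) is meta-diegetic: it's Rafael's recollection rendered as sound; the other character can't hear it.
So 1 of the 5 is meta-diegetic: (5).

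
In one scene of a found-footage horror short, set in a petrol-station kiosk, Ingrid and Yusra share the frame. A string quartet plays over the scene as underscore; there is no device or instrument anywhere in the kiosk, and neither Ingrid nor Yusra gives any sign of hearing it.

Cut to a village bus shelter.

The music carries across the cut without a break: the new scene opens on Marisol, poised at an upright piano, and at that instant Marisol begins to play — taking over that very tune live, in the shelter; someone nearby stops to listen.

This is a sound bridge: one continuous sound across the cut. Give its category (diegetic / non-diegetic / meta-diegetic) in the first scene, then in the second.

Scene one: there's no in-world source anywhere and no character hears it — underscore for the audience only → non-diegetic.
Scene two: from the moment Marisol starts playing, the tune is being performed on an upright piano inside the story world and another character hears it → diegetic.

non-diegetic, diegetic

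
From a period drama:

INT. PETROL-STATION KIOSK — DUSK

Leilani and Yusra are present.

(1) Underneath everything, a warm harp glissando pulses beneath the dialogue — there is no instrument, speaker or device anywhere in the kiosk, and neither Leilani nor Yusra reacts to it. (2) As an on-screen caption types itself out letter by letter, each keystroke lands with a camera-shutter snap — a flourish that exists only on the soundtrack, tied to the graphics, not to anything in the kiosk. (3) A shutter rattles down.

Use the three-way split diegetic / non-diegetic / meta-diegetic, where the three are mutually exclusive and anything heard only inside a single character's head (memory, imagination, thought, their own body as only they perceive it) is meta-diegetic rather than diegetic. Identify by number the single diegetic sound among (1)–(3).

(1) it has no source in the story world and no character can hear it — it's underscore → non-diegetic.
Sound (2): it accompanies on-screen graphics, not anything inside the story world, so non-diegetic.
(3) an in-world source (a shutter); characters could hear it → diegetic.
Only (3) is diegetic.

3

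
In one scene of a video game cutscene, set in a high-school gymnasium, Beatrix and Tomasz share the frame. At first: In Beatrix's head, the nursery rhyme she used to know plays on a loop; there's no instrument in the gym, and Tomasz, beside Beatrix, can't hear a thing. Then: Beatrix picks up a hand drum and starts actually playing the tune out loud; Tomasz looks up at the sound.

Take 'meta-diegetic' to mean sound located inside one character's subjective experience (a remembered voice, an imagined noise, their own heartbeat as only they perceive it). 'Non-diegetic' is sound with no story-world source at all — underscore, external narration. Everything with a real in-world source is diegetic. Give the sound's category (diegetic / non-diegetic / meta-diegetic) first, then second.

First: the tune exists only as Beatrix's private memory; Tomasz can't hear it → meta-diegetic.
Second: Beatrix is now producing it live on a hand drum, in the room, and Tomasz hears it → diegetic.

meta-diegetic, diegetic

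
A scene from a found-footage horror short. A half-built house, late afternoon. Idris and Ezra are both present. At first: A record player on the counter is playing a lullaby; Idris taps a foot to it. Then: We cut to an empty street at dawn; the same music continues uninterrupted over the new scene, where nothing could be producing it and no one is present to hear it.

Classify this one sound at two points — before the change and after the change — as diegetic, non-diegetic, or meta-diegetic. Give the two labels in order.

Before the change: a record player is a real in-scene source and Idris reacts to it → diegetic.
After the change: there is no longer any in-world source and no one can hear it — it has become underscore → non-diegetic.

diegetic, non-diegetic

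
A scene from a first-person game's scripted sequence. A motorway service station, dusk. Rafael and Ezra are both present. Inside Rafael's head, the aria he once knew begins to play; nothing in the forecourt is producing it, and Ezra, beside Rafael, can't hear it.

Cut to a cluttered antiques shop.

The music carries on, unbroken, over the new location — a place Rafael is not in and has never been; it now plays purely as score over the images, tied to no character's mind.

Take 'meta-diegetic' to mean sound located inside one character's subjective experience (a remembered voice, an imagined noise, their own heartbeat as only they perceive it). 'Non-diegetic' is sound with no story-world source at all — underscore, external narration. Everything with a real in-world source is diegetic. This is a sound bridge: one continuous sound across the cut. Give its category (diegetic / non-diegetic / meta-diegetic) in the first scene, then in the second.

meta-diegetic, non-diegetic

Scene one: the music exists only inside Rafael's mind; Ezra can't hear it → meta-diegetic.
Scene two: it's detached from Rafael entirely and plays over unrelated images with no in-world source — conventional underscore → non-diegetic.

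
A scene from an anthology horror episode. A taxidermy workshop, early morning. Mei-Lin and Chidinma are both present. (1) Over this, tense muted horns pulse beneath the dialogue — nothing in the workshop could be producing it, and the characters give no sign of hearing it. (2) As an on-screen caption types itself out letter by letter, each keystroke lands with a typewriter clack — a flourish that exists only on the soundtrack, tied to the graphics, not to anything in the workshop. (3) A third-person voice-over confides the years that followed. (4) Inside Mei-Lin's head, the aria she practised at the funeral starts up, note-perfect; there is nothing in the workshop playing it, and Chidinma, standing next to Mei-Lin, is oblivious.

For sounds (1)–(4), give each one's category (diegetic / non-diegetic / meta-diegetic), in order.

(1) nothing in the workshop produces it and the characters don't hear it — pure soundtrack → non-diegetic.
(2) is non-diegetic: the caption isn't part of the story world, so neither is the sound tied to it.
(3) external voice-over — not a character, not heard by anyone in the scene → non-diegetic.
(4) the music is a memory playing inside Mei-Lin's mind alone; no real-world source, Chidinma can't hear it → meta-diegetic.

non-diegetic, non-diegetic, non-diegetic, meta-diegetic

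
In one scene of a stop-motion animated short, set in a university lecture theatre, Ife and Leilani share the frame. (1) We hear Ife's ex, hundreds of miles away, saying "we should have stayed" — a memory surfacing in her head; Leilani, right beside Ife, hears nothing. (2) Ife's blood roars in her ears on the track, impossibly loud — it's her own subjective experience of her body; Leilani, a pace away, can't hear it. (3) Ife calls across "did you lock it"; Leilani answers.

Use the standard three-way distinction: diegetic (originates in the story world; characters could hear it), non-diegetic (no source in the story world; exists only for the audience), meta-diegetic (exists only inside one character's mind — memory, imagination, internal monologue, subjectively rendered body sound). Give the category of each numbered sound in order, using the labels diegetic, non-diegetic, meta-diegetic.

(1) is meta-diegetic: a remembered line, private to Ife — not present in the room, not audible to Leilani.
Sound (2): point-of-audition from inside Ife's body; not a sound in the room, so meta-diegetic.
(3) on-screen dialogue — Ife speaks and Leilani is there to hear → diegetic.

meta-diegetic, meta-diegetic, diegetic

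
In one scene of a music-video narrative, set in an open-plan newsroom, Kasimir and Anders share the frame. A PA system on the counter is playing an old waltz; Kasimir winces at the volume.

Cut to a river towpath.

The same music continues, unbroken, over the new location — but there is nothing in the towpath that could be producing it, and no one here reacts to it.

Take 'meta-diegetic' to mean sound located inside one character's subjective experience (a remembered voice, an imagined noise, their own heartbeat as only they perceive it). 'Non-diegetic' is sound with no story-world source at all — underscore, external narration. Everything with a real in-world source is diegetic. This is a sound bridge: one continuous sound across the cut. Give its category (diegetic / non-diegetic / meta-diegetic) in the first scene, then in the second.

diegetic, non-diegetic

Scene one: a PA system is an on-screen source and Kasimir reacts to it → diegetic.
Scene two: there is no source in the towpath and no one hears it — it's now underscore → non-diegetic.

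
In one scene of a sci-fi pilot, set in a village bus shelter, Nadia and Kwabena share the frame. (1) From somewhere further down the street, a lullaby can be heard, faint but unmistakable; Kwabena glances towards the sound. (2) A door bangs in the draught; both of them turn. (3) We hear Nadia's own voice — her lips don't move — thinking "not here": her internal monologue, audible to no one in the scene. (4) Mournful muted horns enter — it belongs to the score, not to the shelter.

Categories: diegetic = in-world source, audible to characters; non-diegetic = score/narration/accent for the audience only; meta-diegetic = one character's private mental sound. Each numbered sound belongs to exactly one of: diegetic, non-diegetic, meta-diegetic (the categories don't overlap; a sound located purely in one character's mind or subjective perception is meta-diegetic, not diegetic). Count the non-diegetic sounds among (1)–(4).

1

Sound (1): the music has an off-screen but real-world source and a character hears it, so diegetic.
(2) an in-world source (a door); characters could hear it → diegetic.
(3) is meta-diegetic: internal monologue — inside Nadia's mind, not spoken into the scene.
Sound (4): it has no source in the story world and no character can hear it — it's underscore, so non-diegetic.
So 1 of the 4 is non-diegetic: (4).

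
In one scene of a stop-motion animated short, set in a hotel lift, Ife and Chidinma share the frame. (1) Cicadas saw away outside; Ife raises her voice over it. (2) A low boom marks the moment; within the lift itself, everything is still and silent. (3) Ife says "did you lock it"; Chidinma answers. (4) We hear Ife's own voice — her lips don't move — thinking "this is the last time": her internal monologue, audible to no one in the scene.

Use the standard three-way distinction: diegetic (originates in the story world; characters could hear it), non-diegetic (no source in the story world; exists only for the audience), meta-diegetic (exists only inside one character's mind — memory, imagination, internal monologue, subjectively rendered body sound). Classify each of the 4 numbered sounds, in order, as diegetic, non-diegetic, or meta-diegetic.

(1) is diegetic: ambient/room sound belonging to the story's physical space.
(2) nothing in the scene produces it; it's an accent added for the audience → non-diegetic.
Sound (3): Ife is a character speaking aloud in the scene, so diegetic.
(4) Ife's thought-voice: a private mental sound no other character can hear → meta-diegetic.

diegetic, non-diegetic, diegetic, meta-diegetic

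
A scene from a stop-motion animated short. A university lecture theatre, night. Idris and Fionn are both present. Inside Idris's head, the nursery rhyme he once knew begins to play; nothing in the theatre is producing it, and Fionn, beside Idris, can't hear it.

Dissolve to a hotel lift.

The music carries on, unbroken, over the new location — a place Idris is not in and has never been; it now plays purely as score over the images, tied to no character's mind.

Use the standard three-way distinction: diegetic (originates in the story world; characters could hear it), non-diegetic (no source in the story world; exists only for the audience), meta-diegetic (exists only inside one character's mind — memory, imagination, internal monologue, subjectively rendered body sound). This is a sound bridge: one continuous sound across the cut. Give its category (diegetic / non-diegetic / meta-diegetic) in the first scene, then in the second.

Scene one: the music exists only inside Idris's mind; Fionn can't hear it → meta-diegetic.
Scene two: it's detached from Idris entirely and plays over unrelated images with no in-world source — conventional underscore → non-diegetic.

meta-diegetic, non-diegetic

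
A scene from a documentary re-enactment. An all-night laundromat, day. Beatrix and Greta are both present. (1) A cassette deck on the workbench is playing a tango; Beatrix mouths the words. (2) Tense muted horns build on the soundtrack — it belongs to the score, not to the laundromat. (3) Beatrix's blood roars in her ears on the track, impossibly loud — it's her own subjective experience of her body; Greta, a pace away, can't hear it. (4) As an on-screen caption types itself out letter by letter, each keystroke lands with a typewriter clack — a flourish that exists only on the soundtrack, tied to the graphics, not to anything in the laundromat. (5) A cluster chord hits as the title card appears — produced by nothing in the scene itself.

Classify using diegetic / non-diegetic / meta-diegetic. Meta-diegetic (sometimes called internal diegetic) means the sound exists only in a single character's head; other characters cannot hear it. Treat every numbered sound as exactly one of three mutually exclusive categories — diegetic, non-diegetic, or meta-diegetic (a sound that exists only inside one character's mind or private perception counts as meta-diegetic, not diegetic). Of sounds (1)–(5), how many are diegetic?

(1) a cassette deck is a physical source in the scene and Beatrix reacts to it → diegetic.
(2) is non-diegetic: it has no source in the story world and no character can hear it — it's underscore.
(3) a subjective body sound — Beatrix's private perception, inaudible to Greta → meta-diegetic.
(4) is non-diegetic: sound married to a title/caption — outside the diegesis by definition.
(5) nothing in the scene produces it; it's an accent added for the audience → non-diegetic.
So 1 of the 5 is diegetic: (1).

1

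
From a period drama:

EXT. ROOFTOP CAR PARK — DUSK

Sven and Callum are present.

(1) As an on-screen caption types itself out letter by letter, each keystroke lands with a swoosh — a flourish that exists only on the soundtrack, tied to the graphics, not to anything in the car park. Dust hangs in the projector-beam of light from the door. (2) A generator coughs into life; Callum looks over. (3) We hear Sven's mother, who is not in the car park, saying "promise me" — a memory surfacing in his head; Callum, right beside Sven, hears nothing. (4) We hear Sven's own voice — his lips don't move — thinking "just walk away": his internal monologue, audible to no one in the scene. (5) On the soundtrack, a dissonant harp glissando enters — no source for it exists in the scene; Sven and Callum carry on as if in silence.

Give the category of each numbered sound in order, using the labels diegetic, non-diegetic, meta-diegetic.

non-diegetic, diegetic, meta-diegetic, meta-diegetic, non-diegetic

(1) the caption isn't part of the story world, so neither is the sound tied to it → non-diegetic.
Sound (2): the sound comes from a generator physically present in the location, so diegetic.
(3) a remembered line, private to Sven — not present in the room, not audible to Callum → meta-diegetic.
Sound (4): it's Sven's unspoken thought, heard only by the audience via his subjectivity, so meta-diegetic.
(5) is non-diegetic: it has no source in the story world and no character can hear it — it's underscore.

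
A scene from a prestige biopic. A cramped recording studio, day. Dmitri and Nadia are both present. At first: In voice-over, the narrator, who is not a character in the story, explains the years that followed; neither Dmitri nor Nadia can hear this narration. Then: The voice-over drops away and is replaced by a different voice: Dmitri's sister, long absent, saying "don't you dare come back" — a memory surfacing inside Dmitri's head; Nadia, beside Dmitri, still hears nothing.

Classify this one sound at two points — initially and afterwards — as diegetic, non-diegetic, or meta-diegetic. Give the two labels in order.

non-diegetic, meta-diegetic

Initially: the external narrator addresses only the audience — outside the story world → non-diegetic.
Afterwards: the replacement voice is a memory inside Dmitri's mind specifically → meta-diegetic.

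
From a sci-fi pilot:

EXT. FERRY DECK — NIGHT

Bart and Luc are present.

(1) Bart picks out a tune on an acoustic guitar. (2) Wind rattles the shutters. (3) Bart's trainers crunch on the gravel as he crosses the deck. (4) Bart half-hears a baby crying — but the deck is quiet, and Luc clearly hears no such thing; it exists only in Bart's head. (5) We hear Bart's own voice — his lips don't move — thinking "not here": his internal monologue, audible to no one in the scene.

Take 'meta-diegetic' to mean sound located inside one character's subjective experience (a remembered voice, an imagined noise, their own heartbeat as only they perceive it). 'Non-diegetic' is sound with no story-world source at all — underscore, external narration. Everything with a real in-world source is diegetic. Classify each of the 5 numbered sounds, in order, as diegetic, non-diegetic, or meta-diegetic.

(1) a character is playing an acoustic guitar on screen → diegetic.
(2) is diegetic: wind is part of the location's real environment.
(3) is diegetic: Bart's footsteps are produced in the story world.
(4) is meta-diegetic: the sound is imagined by Bart; nothing in the story world is producing it and Luc can't hear it.
(5) internal monologue — inside Bart's mind, not spoken into the scene → meta-diegetic.

diegetic, diegetic, diegetic, meta-diegetic, meta-diegetic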